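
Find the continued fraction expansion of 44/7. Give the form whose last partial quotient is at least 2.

44 = 6·7 + 2
7 = 3·2 + 1
2 = 2·1 + 0  (stop)
So 44/7 = [6; 3, 2].

[6; 3, 2]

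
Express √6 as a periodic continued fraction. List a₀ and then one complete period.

a₀ = ⌊√6⌋ = 2.
With m₀=0, d₀=1 and mₖ₊₁ = dₖaₖ − mₖ, dₖ₊₁ = (n − mₖ₊₁²)/dₖ, aₖ₊₁ = ⌊(a₀+mₖ₊₁)/dₖ₊₁⌋:
  k=1: m=2, d=2, a=2
  k=2: m=2, d=1, a=4
d=1 and a=2a₀=4 at k=2, so the next step gives (m, d) = (2, 2) again — its k=1 value — and the period has length 2.

[2; 2, 4]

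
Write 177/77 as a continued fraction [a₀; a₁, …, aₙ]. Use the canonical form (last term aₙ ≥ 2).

[2; 3, 2, 1, 7]

177 = 2×77 + 23
77 = 3×23 + 8
23 = 2×8 + 7
8 = 1×7 + 1
7 = 7×1 + 0  (stop)
So 177/77 = [2; 3, 2, 1, 7].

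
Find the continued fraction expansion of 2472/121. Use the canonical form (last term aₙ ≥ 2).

[20; 2, 3, 17]

2472 = 20·121 + 52
121 = 2·52 + 17
52 = 3·17 + 1
17 = 17·1 + 0  (stop)
So 2472/121 = [20; 2, 3, 17].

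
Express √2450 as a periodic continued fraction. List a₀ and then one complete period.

[49; 2, 98]

a₀ = ⌊√2450⌋ = 49.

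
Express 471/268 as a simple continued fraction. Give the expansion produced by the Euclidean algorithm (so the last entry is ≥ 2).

471 = 1·268 + 203
268 = 1·203 + 65
203 = 3·65 + 8
65 = 8·8 + 1
8 = 8·1 + 0  (stop)
So 471/268 = [1; 1, 3, 8, 8].

[1; 1, 3, 8, 8]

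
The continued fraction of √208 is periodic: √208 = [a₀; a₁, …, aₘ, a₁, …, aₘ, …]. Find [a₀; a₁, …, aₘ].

a₀ = ⌊√208⌋ = 14.
With m₀=0, d₀=1 and mₖ₊₁ = dₖaₖ − mₖ, dₖ₊₁ = (n − mₖ₊₁²)/dₖ, aₖ₊₁ = ⌊(a₀+mₖ₊₁)/dₖ₊₁⌋:
  k=1: m=14, d=12, a=2
  k=2: m=10, d=9, a=2
  k=3: m=8, d=16, a=1
  k=4: m=8, d=9, a=2
  k=5: m=10, d=12, a=2
  k=6: m=14, d=1, a=28
d=1 and a=2a₀=28 at k=6, so the next step gives (m, d) = (14, 12) again — its k=1 value — and the period has length 6.

[14; 2, 2, 1, 2, 2, 28]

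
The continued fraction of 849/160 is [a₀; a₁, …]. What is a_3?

849 = 5·160 + 49   →  a_0 = 5
160 = 3·49 + 13   →  a_1 = 3
49 = 3·13 + 10   →  a_2 = 3
13 = 1·10 + 3   →  a_3 = 1

1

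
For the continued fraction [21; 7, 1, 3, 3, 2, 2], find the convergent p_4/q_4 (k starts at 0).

Using pₖ = aₖpₖ₋₁ + pₖ₋₂, qₖ = aₖqₖ₋₁ + qₖ₋₂ (with p₋₁=1, p₋₂=0, q₋₁=0, q₋₂=1):
  k=0: a=21, p=21, q=1
  k=1: a=7, p=148, q=7
  k=2: a=1, p=169, q=8
  k=3: a=3, p=655, q=31
  k=4: a=3, p=2134, q=101

2134/101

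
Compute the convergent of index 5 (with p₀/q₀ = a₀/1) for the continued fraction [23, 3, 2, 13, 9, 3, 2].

61781/2653

Using pₖ = aₖpₖ₋₁ + pₖ₋₂, qₖ = aₖqₖ₋₁ + qₖ₋₂ (with p₋₁=1, p₋₂=0, q₋₁=0, q₋₂=1):
  k=0: a=23, p=23, q=1
  k=1: a=3, p=70, q=3
  k=2: a=2, p=163, q=7
  k=3: a=13, p=2189, q=94
  k=4: a=9, p=19864, q=853
  k=5: a=3, p=61781, q=2653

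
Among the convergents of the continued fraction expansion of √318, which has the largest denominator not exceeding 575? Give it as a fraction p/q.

√318 = [17; 1, 4, 1, 34, …] (period length 4).
Convergents:
  p_0/q_0 = 17/1
  p_1/q_1 = 18/1
  p_2/q_2 = 89/5
  p_3/q_3 = 107/6
  p_4/q_4 = 3727/209
  p_5/q_5 = 3834/215
  p_6/q_6 = 19063/1069
q_5 = 215 ≤ 575 < 1069 = q_6, so the answer is 3834/215.

3834/215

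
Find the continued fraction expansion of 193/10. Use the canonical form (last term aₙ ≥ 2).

193 = 19*10 + 3
10 = 3*3 + 1
3 = 3*1 + 0  (stop)
So 193/10 = [19; 3, 3].

[19; 3, 3]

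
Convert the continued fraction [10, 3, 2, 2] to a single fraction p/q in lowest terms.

175/17

Using pₖ = aₖpₖ₋₁ + pₖ₋₂ and qₖ = aₖqₖ₋₁ + qₖ₋₂:
  k=0: a=10, p=10, q=1
  k=1: a=3, p=31, q=3
  k=2: a=2, p=72, q=7
  k=3: a=2, p=175, q=17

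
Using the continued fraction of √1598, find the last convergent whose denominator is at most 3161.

126281/3159

√1598 = [39; 1, 38, 1, 78, …] (period length 4).
Convergents:
  p_0/q_0 = 39/1
  p_1/q_1 = 40/1
  p_2/q_2 = 1559/39
  p_3/q_3 = 1599/40
  p_4/q_4 = 126281/3159
  p_5/q_5 = 127880/3199
q_4 = 3159 ≤ 3161 < 3199 = q_5, so the answer is 126281/3159.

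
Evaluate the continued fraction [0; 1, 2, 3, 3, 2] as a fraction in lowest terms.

53/76

Using pₖ = aₖpₖ₋₁ + pₖ₋₂ and qₖ = aₖqₖ₋₁ + qₖ₋₂:
  k=0: a=0, p=0, q=1
  k=1: a=1, p=1, q=1
  k=2: a=2, p=2, q=3
  k=3: a=3, p=7, q=10
  k=4: a=3, p=23, q=33
  k=5: a=2, p=53, q=76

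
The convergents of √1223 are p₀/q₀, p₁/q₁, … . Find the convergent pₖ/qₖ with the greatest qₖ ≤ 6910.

85645/2449

√1223 = [34; 1, 33, 1, 68, …] (period length 4).
Convergents:
  p_0/q_0 = 34/1
  p_1/q_1 = 35/1
  p_2/q_2 = 1189/34
  p_3/q_3 = 1224/35
  p_4/q_4 = 84421/2414
  p_5/q_5 = 85645/2449
  p_6/q_6 = 2910706/83231
q_5 = 2449 ≤ 6910 < 83231 = q_6, so the answer is 85645/2449.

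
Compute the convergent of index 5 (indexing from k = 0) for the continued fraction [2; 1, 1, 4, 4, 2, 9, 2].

Using pₖ = aₖpₖ₋₁ + pₖ₋₂, qₖ = aₖqₖ₋₁ + qₖ₋₂ (with p₋₁=1, p₋₂=0, q₋₁=0, q₋₂=1):
  k=0: a=2, p=2, q=1
  k=1: a=1, p=3, q=1
  k=2: a=1, p=5, q=2
  k=3: a=4, p=23, q=9
  k=4: a=4, p=97, q=38
  k=5: a=2, p=217, q=85

217/85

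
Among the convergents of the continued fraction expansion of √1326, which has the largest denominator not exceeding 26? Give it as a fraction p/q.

√1326 = [36; 2, 2, 2, 2, 2, 72, …] (period length 6).
Convergents:
  p_0/q_0 = 36/1
  p_1/q_1 = 73/2
  p_2/q_2 = 182/5
  p_3/q_3 = 437/12
  p_4/q_4 = 1056/29
q_3 = 12 ≤ 26 < 29 = q_4, so the answer is 437/12.

437/12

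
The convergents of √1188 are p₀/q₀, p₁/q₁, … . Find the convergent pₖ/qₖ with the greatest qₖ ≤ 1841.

√1188 = [34; 2, 7, 6, 7, 2, 68, …] (period length 6).
Convergents:
  p_0/q_0 = 34/1
  p_1/q_1 = 69/2
  p_2/q_2 = 517/15
  p_3/q_3 = 3171/92
  p_4/q_4 = 22714/659
  p_5/q_5 = 48599/1410
  p_6/q_6 = 3327446/96539
q_5 = 1410 ≤ 1841 < 96539 = q_6, so the answer is 48599/1410.

48599/1410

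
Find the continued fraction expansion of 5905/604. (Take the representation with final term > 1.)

5905 = 9*604 + 469
604 = 1*469 + 135
469 = 3*135 + 64
135 = 2*64 + 7
64 = 9*7 + 1
7 = 7*1 + 0  (stop)
So 5905/604 = [9; 1, 3, 2, 9, 7].

[9; 1, 3, 2, 9, 7]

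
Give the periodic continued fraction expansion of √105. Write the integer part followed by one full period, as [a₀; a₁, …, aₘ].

a₀ = ⌊√105⌋ = 10.
With m₀=0, d₀=1 and mₖ₊₁ = dₖaₖ − mₖ, dₖ₊₁ = (n − mₖ₊₁²)/dₖ, aₖ₊₁ = ⌊(a₀+mₖ₊₁)/dₖ₊₁⌋:
  k=1: m=10, d=5, a=4
  k=2: m=10, d=1, a=20
d=1 and a=2a₀=20 at k=2, so the next step gives (m, d) = (10, 5) again — its k=1 value — and the period has length 2.

[10; 4, 20]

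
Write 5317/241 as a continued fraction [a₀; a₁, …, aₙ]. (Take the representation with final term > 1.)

5317 = 22·241 + 15
241 = 16·15 + 1
15 = 15·1 + 0  (stop)
So 5317/241 = [22; 16, 15].

[22; 16, 15]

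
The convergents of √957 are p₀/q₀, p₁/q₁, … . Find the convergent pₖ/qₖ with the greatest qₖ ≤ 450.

13890/449

√957 = [30; 1, 14, 2, 14, 1, 60, …] (period length 6).
Convergents:
  p_0/q_0 = 30/1
  p_1/q_1 = 31/1
  p_2/q_2 = 464/15
  p_3/q_3 = 959/31
  p_4/q_4 = 13890/449
  p_5/q_5 = 14849/480
q_4 = 449 ≤ 450 < 480 = q_5, so the answer is 13890/449.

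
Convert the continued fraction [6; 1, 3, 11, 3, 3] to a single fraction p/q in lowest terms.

3121/462

Using pₖ = aₖpₖ₋₁ + pₖ₋₂ and qₖ = aₖqₖ₋₁ + qₖ₋₂:
  k=0: a=6, p=6, q=1
  k=1: a=1, p=7, q=1
  k=2: a=3, p=27, q=4
  k=3: a=11, p=304, q=45
  k=4: a=3, p=939, q=139
  k=5: a=3, p=3121, q=462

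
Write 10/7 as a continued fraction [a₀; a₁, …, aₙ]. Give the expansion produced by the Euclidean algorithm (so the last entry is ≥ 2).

10 = 1×7 + 3
7 = 2×3 + 1
3 = 3×1 + 0  (stop)
So 10/7 = [1; 2, 3].

[1; 2, 3]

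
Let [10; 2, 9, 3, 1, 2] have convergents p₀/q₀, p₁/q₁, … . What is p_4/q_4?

Using pₖ = aₖpₖ₋₁ + pₖ₋₂, qₖ = aₖqₖ₋₁ + qₖ₋₂ (with p₋₁=1, p₋₂=0, q₋₁=0, q₋₂=1):
  k=0: a=10, p=10, q=1
  k=1: a=2, p=21, q=2
  k=2: a=9, p=199, q=19
  k=3: a=3, p=618, q=59
  k=4: a=1, p=817, q=78

817/78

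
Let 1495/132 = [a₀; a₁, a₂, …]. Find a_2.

1495 = 11·132 + 43   →  a_0 = 11
132 = 3·43 + 3   →  a_1 = 3
43 = 14·3 + 1   →  a_2 = 14

14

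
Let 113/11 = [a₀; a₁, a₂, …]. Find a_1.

113 = 10·11 + 3   →  a_0 = 10
11 = 3·3 + 2   →  a_1 = 3

3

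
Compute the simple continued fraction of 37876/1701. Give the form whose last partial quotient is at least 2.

[22; 3, 1, 2, 1, 18, 6]

37876 = 22·1701 + 454
1701 = 3·454 + 339
454 = 1·339 + 115
339 = 2·115 + 109
115 = 1·109 + 6
109 = 18·6 + 1
6 = 6·1 + 0  (stop)
So 37876/1701 = [22; 3, 1, 2, 1, 18, 6].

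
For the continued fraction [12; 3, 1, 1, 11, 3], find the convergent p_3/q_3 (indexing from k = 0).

Using pₖ = aₖpₖ₋₁ + pₖ₋₂, qₖ = aₖqₖ₋₁ + qₖ₋₂ (with p₋₁=1, p₋₂=0, q₋₁=0, q₋₂=1):
  k=0: a=12, p=12, q=1
  k=1: a=3, p=37, q=3
  k=2: a=1, p=49, q=4
  k=3: a=1, p=86, q=7

86/7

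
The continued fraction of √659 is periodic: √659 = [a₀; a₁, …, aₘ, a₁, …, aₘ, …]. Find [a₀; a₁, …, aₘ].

[25; 1, 2, 25, 2, 1, 50]

a₀ = ⌊√659⌋ = 25.
With m₀=0, d₀=1 and mₖ₊₁ = dₖaₖ − mₖ, dₖ₊₁ = (n − mₖ₊₁²)/dₖ, aₖ₊₁ = ⌊(a₀+mₖ₊₁)/dₖ₊₁⌋:
  k=1: m=25, d=34, a=1
  k=2: m=9, d=17, a=2
  k=3: m=25, d=2, a=25
  k=4: m=25, d=17, a=2
  k=5: m=9, d=34, a=1
  k=6: m=25, d=1, a=50
d=1 and a=2a₀=50 at k=6, so the next step gives (m, d) = (25, 34) again — its k=1 value — and the period has length 6.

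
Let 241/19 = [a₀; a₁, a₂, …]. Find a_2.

2

241 = 12·19 + 13   →  a_0 = 12
19 = 1·13 + 6   →  a_1 = 1
13 = 2·6 + 1   →  a_2 = 2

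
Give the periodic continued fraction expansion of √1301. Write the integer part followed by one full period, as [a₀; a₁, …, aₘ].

[36; 14, 2, 2, 2, 2, 14, 72]

a₀ = ⌊√1301⌋ = 36.
With m₀=0, d₀=1 and mₖ₊₁ = dₖaₖ − mₖ, dₖ₊₁ = (n − mₖ₊₁²)/dₖ, aₖ₊₁ = ⌊(a₀+mₖ₊₁)/dₖ₊₁⌋:
  k=1: m=36, d=5, a=14
  k=2: m=34, d=29, a=2
  k=3: m=24, d=25, a=2
  k=4: m=26, d=25, a=2
  k=5: m=24, d=29, a=2
  k=6: m=34, d=5, a=14
  k=7: m=36, d=1, a=72
d=1 and a=2a₀=72 at k=7, so the next step gives (m, d) = (36, 5) again — its k=1 value — and the period has length 7.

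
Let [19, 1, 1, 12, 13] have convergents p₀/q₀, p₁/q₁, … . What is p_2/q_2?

39/2

Using pₖ = aₖpₖ₋₁ + pₖ₋₂, qₖ = aₖqₖ₋₁ + qₖ₋₂ (with p₋₁=1, p₋₂=0, q₋₁=0, q₋₂=1):
  k=0: a=19, p=19, q=1
  k=1: a=1, p=20, q=1
  k=2: a=1, p=39, q=2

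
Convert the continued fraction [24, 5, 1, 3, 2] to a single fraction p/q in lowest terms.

Using pₖ = aₖpₖ₋₁ + pₖ₋₂ and qₖ = aₖqₖ₋₁ + qₖ₋₂:
  k=0: a=24, p=24, q=1
  k=1: a=5, p=121, q=5
  k=2: a=1, p=145, q=6
  k=3: a=3, p=556, q=23
  k=4: a=2, p=1257, q=52

1257/52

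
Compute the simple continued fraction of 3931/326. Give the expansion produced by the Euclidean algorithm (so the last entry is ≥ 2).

3931 = 12*326 + 19
326 = 17*19 + 3
19 = 6*3 + 1
3 = 3*1 + 0  (stop)
So 3931/326 = [12; 17, 6, 3].

[12; 17, 6, 3]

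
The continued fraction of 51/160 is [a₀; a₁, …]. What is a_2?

7

51 = 0·160 + 51   →  a_0 = 0
160 = 3·51 + 7   →  a_1 = 3
51 = 7·7 + 2   →  a_2 = 7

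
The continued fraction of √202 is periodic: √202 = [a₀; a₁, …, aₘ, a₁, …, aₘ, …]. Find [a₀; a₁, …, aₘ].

a₀ = ⌊√202⌋ = 14.
With m₀=0, d₀=1 and mₖ₊₁ = dₖaₖ − mₖ, dₖ₊₁ = (n − mₖ₊₁²)/dₖ, aₖ₊₁ = ⌊(a₀+mₖ₊₁)/dₖ₊₁⌋:
  k=1: m=14, d=6, a=4
  k=2: m=10, d=17, a=1
  k=3: m=7, d=9, a=2
  k=4: m=11, d=9, a=2
  k=5: m=7, d=17, a=1
  k=6: m=10, d=6, a=4
  k=7: m=14, d=1, a=28
d=1 and a=2a₀=28 at k=7, so the next step gives (m, d) = (14, 6) again — its k=1 value — and the period has length 7.

[14; 4, 1, 2, 2, 1, 4, 28]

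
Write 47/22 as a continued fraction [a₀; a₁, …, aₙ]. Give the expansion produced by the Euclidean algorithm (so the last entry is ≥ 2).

47 = 2*22 + 3
22 = 7*3 + 1
3 = 3*1 + 0  (stop)
So 47/22 = [2; 7, 3].

[2; 7, 3]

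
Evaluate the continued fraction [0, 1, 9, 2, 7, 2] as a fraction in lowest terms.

303/335

Using pₖ = aₖpₖ₋₁ + pₖ₋₂ and qₖ = aₖqₖ₋₁ + qₖ₋₂:
  k=0: a=0, p=0, q=1
  k=1: a=1, p=1, q=1
  k=2: a=9, p=9, q=10
  k=3: a=2, p=19, q=21
  k=4: a=7, p=142, q=157
  k=5: a=2, p=303, q=335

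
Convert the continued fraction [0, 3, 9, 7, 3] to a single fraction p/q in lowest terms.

Fold from the inside: start with 3/1.
  7 + 1/3 = 22/3
  9 + 3/22 = 201/22
  3 + 22/201 = 625/201
  0 + 201/625 = 201/625

201/625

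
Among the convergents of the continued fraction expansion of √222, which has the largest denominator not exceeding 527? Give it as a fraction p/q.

√222 = [14; 1, 8, 1, 28, …] (period length 4).
Convergents:
  p_0/q_0 = 14/1
  p_1/q_1 = 15/1
  p_2/q_2 = 134/9
  p_3/q_3 = 149/10
  p_4/q_4 = 4306/289
  p_5/q_5 = 4455/299
  p_6/q_6 = 39946/2681
q_5 = 299 ≤ 527 < 2681 = q_6, so the answer is 4455/299.

4455/299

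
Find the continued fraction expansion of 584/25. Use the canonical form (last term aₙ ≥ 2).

584 = 23*25 + 9
25 = 2*9 + 7
9 = 1*7 + 2
7 = 3*2 + 1
2 = 2*1 + 0  (stop)
So 584/25 = [23; 2, 1, 3, 2].

[23; 2, 1, 3, 2]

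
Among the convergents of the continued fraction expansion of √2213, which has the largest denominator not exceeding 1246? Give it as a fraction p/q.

51982/1105

√2213 = [47; 23, 1, 1, 23, 94, …] (period length 5).
Convergents:
  p_0/q_0 = 47/1
  p_1/q_1 = 1082/23
  p_2/q_2 = 1129/24
  p_3/q_3 = 2211/47
  p_4/q_4 = 51982/1105
  p_5/q_5 = 4888519/103917
q_4 = 1105 ≤ 1246 < 103917 = q_5, so the answer is 51982/1105.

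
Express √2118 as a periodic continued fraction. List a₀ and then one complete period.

a₀ = ⌊√2118⌋ = 46.
With m₀=0, d₀=1 and mₖ₊₁ = dₖaₖ − mₖ, dₖ₊₁ = (n − mₖ₊₁²)/dₖ, aₖ₊₁ = ⌊(a₀+mₖ₊₁)/dₖ₊₁⌋:
  k=1: m=46, d=2, a=46
  k=2: m=46, d=1, a=92
d=1 and a=2a₀=92 at k=2, so the next step gives (m, d) = (46, 2) again — its k=1 value — and the period has length 2.

[46; 46, 92]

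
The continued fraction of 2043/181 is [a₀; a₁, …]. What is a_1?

3

2043 = 11·181 + 52   →  a_0 = 11
181 = 3·52 + 25   →  a_1 = 3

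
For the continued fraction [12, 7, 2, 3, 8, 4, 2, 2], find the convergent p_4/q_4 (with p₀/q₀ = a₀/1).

5230/431

Using pₖ = aₖpₖ₋₁ + pₖ₋₂, qₖ = aₖqₖ₋₁ + qₖ₋₂ (with p₋₁=1, p₋₂=0, q₋₁=0, q₋₂=1):
  k=0: a=12, p=12, q=1
  k=1: a=7, p=85, q=7
  k=2: a=2, p=182, q=15
  k=3: a=3, p=631, q=52
  k=4: a=8, p=5230, q=431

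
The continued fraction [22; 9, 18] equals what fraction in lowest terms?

3604/163

Fold from the inside: start with 18/1.
  9 + 1/18 = 163/18
  22 + 18/163 = 3604/163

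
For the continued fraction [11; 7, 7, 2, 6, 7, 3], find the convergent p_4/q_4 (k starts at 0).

Using pₖ = aₖpₖ₋₁ + pₖ₋₂, qₖ = aₖqₖ₋₁ + qₖ₋₂ (with p₋₁=1, p₋₂=0, q₋₁=0, q₋₂=1):
  k=0: a=11, p=11, q=1
  k=1: a=7, p=78, q=7
  k=2: a=7, p=557, q=50
  k=3: a=2, p=1192, q=107
  k=4: a=6, p=7709, q=692

7709/692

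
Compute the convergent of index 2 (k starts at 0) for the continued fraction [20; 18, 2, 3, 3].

742/37

Using pₖ = aₖpₖ₋₁ + pₖ₋₂, qₖ = aₖqₖ₋₁ + qₖ₋₂ (with p₋₁=1, p₋₂=0, q₋₁=0, q₋₂=1):
  k=0: a=20, p=20, q=1
  k=1: a=18, p=361, q=18
  k=2: a=2, p=742, q=37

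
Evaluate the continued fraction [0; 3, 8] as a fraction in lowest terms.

Fold from the inside: start with 8/1.
  3 + 1/8 = 25/8
  0 + 8/25 = 8/25

8/25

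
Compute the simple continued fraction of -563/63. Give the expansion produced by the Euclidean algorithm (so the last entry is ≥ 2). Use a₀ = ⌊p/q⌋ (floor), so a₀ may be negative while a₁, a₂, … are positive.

-563 = -9*63 + 4
63 = 15*4 + 3
4 = 1*3 + 1
3 = 3*1 + 0  (stop)
So -563/63 = [-9; 15, 1, 3].

[-9; 15, 1, 3]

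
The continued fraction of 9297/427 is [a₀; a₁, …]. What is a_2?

9297 = 21·427 + 330   →  a_0 = 21
427 = 1·330 + 97   →  a_1 = 1
330 = 3·97 + 39   →  a_2 = 3

3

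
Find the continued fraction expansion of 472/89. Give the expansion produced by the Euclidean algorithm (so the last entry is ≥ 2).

[5; 3, 3, 2, 1, 2]

472 = 5×89 + 27
89 = 3×27 + 8
27 = 3×8 + 3
8 = 2×3 + 2
3 = 1×2 + 1
2 = 2×1 + 0  (stop)
So 472/89 = [5; 3, 3, 2, 1, 2].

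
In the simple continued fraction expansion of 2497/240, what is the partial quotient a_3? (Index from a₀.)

9

2497 = 10·240 + 97   →  a_0 = 10
240 = 2·97 + 46   →  a_1 = 2
97 = 2·46 + 5   →  a_2 = 2
46 = 9·5 + 1   →  a_3 = 9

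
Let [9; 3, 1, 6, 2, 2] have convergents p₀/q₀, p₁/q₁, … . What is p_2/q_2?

Using pₖ = aₖpₖ₋₁ + pₖ₋₂, qₖ = aₖqₖ₋₁ + qₖ₋₂ (with p₋₁=1, p₋₂=0, q₋₁=0, q₋₂=1):
  k=0: a=9, p=9, q=1
  k=1: a=3, p=28, q=3
  k=2: a=1, p=37, q=4

37/4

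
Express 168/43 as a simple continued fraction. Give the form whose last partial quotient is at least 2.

[3; 1, 9, 1, 3]

168 = 3×43 + 39
43 = 1×39 + 4
39 = 9×4 + 3
4 = 1×3 + 1
3 = 3×1 + 0  (stop)
So 168/43 = [3; 1, 9, 1, 3].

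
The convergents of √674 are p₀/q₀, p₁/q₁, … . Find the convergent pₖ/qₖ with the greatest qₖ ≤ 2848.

35074/1351

√674 = [25; 1, 24, 1, 50, …] (period length 4).
Convergents:
  p_0/q_0 = 25/1
  p_1/q_1 = 26/1
  p_2/q_2 = 649/25
  p_3/q_3 = 675/26
  p_4/q_4 = 34399/1325
  p_5/q_5 = 35074/1351
  p_6/q_6 = 876175/33749
q_5 = 1351 ≤ 2848 < 33749 = q_6, so the answer is 35074/1351.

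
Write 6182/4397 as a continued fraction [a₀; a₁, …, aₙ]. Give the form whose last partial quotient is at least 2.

[1; 2, 2, 6, 3, 5, 8]

6182 = 1×4397 + 1785
4397 = 2×1785 + 827
1785 = 2×827 + 131
827 = 6×131 + 41
131 = 3×41 + 8
41 = 5×8 + 1
8 = 8×1 + 0  (stop)
So 6182/4397 = [1; 2, 2, 6, 3, 5, 8].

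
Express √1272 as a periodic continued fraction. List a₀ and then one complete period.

a₀ = ⌊√1272⌋ = 35.
With m₀=0, d₀=1 and mₖ₊₁ = dₖaₖ − mₖ, dₖ₊₁ = (n − mₖ₊₁²)/dₖ, aₖ₊₁ = ⌊(a₀+mₖ₊₁)/dₖ₊₁⌋:
  k=1: m=35, d=47, a=1
  k=2: m=12, d=24, a=1
  k=3: m=12, d=47, a=1
  k=4: m=35, d=1, a=70
d=1 and a=2a₀=70 at k=4, so the next step gives (m, d) = (35, 47) again — its k=1 value — and the period has length 4.

[35; 1, 1, 1, 70]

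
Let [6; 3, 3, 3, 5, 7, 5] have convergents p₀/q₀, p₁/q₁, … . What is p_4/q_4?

Using pₖ = aₖpₖ₋₁ + pₖ₋₂, qₖ = aₖqₖ₋₁ + qₖ₋₂ (with p₋₁=1, p₋₂=0, q₋₁=0, q₋₂=1):
  k=0: a=6, p=6, q=1
  k=1: a=3, p=19, q=3
  k=2: a=3, p=63, q=10
  k=3: a=3, p=208, q=33
  k=4: a=5, p=1103, q=175

1103/175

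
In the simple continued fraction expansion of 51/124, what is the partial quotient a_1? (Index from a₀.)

51 = 0·124 + 51   →  a_0 = 0
124 = 2·51 + 22   →  a_1 = 2

2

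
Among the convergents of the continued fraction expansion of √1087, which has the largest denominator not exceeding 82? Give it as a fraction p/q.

√1087 = [32; 1, 31, 1, 64, …] (period length 4).
Convergents:
  p_0/q_0 = 32/1
  p_1/q_1 = 33/1
  p_2/q_2 = 1055/32
  p_3/q_3 = 1088/33
  p_4/q_4 = 70687/2144
q_3 = 33 ≤ 82 < 2144 = q_4, so the answer is 1088/33.

1088/33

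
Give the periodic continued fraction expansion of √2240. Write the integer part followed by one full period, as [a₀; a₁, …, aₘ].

[47; 3, 23, 3, 94]

a₀ = ⌊√2240⌋ = 47.
With m₀=0, d₀=1 and mₖ₊₁ = dₖaₖ − mₖ, dₖ₊₁ = (n − mₖ₊₁²)/dₖ, aₖ₊₁ = ⌊(a₀+mₖ₊₁)/dₖ₊₁⌋:
  k=1: m=47, d=31, a=3
  k=2: m=46, d=4, a=23
  k=3: m=46, d=31, a=3
  k=4: m=47, d=1, a=94
d=1 and a=2a₀=94 at k=4, so the next step gives (m, d) = (47, 31) again — its k=1 value — and the period has length 4.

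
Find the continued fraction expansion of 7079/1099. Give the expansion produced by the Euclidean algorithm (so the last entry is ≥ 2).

7079 = 6·1099 + 485
1099 = 2·485 + 129
485 = 3·129 + 98
129 = 1·98 + 31
98 = 3·31 + 5
31 = 6·5 + 1
5 = 5·1 + 0  (stop)
So 7079/1099 = [6; 2, 3, 1, 3, 6, 5].

[6; 2, 3, 1, 3, 6, 5]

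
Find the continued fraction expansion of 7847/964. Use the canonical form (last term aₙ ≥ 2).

[8; 7, 7, 9, 2]

7847 = 8×964 + 135
964 = 7×135 + 19
135 = 7×19 + 2
19 = 9×2 + 1
2 = 2×1 + 0  (stop)
So 7847/964 = [8; 7, 7, 9, 2].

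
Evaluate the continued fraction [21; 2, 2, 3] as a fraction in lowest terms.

Fold from the inside: start with 3/1.
  2 + 1/3 = 7/3
  2 + 3/7 = 17/7
  21 + 7/17 = 364/17

364/17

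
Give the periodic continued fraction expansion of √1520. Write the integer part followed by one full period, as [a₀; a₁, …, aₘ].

[38; 1, 76]

a₀ = ⌊√1520⌋ = 38.
With m₀=0, d₀=1 and mₖ₊₁ = dₖaₖ − mₖ, dₖ₊₁ = (n − mₖ₊₁²)/dₖ, aₖ₊₁ = ⌊(a₀+mₖ₊₁)/dₖ₊₁⌋:
  k=1: m=38, d=76, a=1
  k=2: m=38, d=1, a=76
d=1 and a=2a₀=76 at k=2, so the next step gives (m, d) = (38, 76) again — its k=1 value — and the period has length 2.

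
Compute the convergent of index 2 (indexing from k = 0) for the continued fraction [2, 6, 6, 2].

80/37

Using pₖ = aₖpₖ₋₁ + pₖ₋₂, qₖ = aₖqₖ₋₁ + qₖ₋₂ (with p₋₁=1, p₋₂=0, q₋₁=0, q₋₂=1):
  k=0: a=2, p=2, q=1
  k=1: a=6, p=13, q=6
  k=2: a=6, p=80, q=37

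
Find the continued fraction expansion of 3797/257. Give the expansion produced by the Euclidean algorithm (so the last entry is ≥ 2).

[14; 1, 3, 2, 3, 8]

3797 = 14×257 + 199
257 = 1×199 + 58
199 = 3×58 + 25
58 = 2×25 + 8
25 = 3×8 + 1
8 = 8×1 + 0  (stop)
So 3797/257 = [14; 1, 3, 2, 3, 8].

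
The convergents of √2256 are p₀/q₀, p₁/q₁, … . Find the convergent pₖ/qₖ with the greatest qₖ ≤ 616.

18049/380

√2256 = [47; 2, 94, …] (period length 2).
Convergents:
  p_0/q_0 = 47/1
  p_1/q_1 = 95/2
  p_2/q_2 = 8977/189
  p_3/q_3 = 18049/380
  p_4/q_4 = 1705583/35909
q_3 = 380 ≤ 616 < 35909 = q_4, so the answer is 18049/380.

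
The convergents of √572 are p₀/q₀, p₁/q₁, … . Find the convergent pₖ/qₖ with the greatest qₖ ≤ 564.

√572 = [23; 1, 10, 1, 46, …] (period length 4).
Convergents:
  p_0/q_0 = 23/1
  p_1/q_1 = 24/1
  p_2/q_2 = 263/11
  p_3/q_3 = 287/12
  p_4/q_4 = 13465/563
  p_5/q_5 = 13752/575
q_4 = 563 ≤ 564 < 575 = q_5, so the answer is 13465/563.

13465/563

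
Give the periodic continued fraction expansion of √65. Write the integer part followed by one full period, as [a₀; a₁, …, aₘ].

[8; 16]

a₀ = ⌊√65⌋ = 8.
With m₀=0, d₀=1 and mₖ₊₁ = dₖaₖ − mₖ, dₖ₊₁ = (n − mₖ₊₁²)/dₖ, aₖ₊₁ = ⌊(a₀+mₖ₊₁)/dₖ₊₁⌋:
  k=1: m=8, d=1, a=16
d=1 and a=2a₀=16 at k=1, so the next step gives (m, d) = (8, 1) again — its k=1 value — and the period has length 1.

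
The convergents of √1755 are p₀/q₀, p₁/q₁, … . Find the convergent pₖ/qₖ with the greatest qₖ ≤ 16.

377/9

√1755 = [41; 1, 8, 3, 8, 1, 82, …] (period length 6).
Convergents:
  p_0/q_0 = 41/1
  p_1/q_1 = 42/1
  p_2/q_2 = 377/9
  p_3/q_3 = 1173/28
q_2 = 9 ≤ 16 < 28 = q_3, so the answer is 377/9.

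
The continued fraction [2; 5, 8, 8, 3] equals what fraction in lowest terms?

2283/1040

Using pₖ = aₖpₖ₋₁ + pₖ₋₂ and qₖ = aₖqₖ₋₁ + qₖ₋₂:
  k=0: a=2, p=2, q=1
  k=1: a=5, p=11, q=5
  k=2: a=8, p=90, q=41
  k=3: a=8, p=731, q=333
  k=4: a=3, p=2283, q=1040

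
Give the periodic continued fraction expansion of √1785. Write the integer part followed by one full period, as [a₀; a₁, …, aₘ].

[42; 4, 84]

a₀ = ⌊√1785⌋ = 42.
With m₀=0, d₀=1 and mₖ₊₁ = dₖaₖ − mₖ, dₖ₊₁ = (n − mₖ₊₁²)/dₖ, aₖ₊₁ = ⌊(a₀+mₖ₊₁)/dₖ₊₁⌋:
  k=1: m=42, d=21, a=4
  k=2: m=42, d=1, a=84
d=1 and a=2a₀=84 at k=2, so the next step gives (m, d) = (42, 21) again — its k=1 value — and the period has length 2.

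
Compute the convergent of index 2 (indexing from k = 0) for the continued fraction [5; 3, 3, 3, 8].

Using pₖ = aₖpₖ₋₁ + pₖ₋₂, qₖ = aₖqₖ₋₁ + qₖ₋₂ (with p₋₁=1, p₋₂=0, q₋₁=0, q₋₂=1):
  k=0: a=5, p=5, q=1
  k=1: a=3, p=16, q=3
  k=2: a=3, p=53, q=10

53/10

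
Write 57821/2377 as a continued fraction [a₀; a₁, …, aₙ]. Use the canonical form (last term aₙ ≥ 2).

57821 = 24×2377 + 773
2377 = 3×773 + 58
773 = 13×58 + 19
58 = 3×19 + 1
19 = 19×1 + 0  (stop)
So 57821/2377 = [24; 3, 13, 3, 19].

[24; 3, 13, 3, 19]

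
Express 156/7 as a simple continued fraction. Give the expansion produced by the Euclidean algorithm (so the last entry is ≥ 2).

156 = 22·7 + 2
7 = 3·2 + 1
2 = 2·1 + 0  (stop)
So 156/7 = [22; 3, 2].

[22; 3, 2]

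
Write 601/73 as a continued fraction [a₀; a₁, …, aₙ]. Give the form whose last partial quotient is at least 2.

[8; 4, 3, 2, 2]

601 = 8*73 + 17
73 = 4*17 + 5
17 = 3*5 + 2
5 = 2*2 + 1
2 = 2*1 + 0  (stop)
So 601/73 = [8; 4, 3, 2, 2].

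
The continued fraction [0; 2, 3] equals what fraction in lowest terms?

3/7

Fold from the inside: start with 3/1.
  2 + 1/3 = 7/3
  0 + 3/7 = 3/7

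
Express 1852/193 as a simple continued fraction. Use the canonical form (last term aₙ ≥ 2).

[9; 1, 1, 2, 9, 4]

1852 = 9×193 + 115
193 = 1×115 + 78
115 = 1×78 + 37
78 = 2×37 + 4
37 = 9×4 + 1
4 = 4×1 + 0  (stop)
So 1852/193 = [9; 1, 1, 2, 9, 4].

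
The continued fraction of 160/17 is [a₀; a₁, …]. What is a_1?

2

160 = 9·17 + 7   →  a_0 = 9
17 = 2·7 + 3   →  a_1 = 2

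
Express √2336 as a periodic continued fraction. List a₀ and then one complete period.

a₀ = ⌊√2336⌋ = 48.
With m₀=0, d₀=1 and mₖ₊₁ = dₖaₖ − mₖ, dₖ₊₁ = (n − mₖ₊₁²)/dₖ, aₖ₊₁ = ⌊(a₀+mₖ₊₁)/dₖ₊₁⌋:
  k=1: m=48, d=32, a=3
  k=2: m=48, d=1, a=96
d=1 and a=2a₀=96 at k=2, so the next step gives (m, d) = (48, 32) again — its k=1 value — and the period has length 2.

[48; 3, 96]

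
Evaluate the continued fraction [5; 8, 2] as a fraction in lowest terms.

Using pₖ = aₖpₖ₋₁ + pₖ₋₂ and qₖ = aₖqₖ₋₁ + qₖ₋₂:
  k=0: a=5, p=5, q=1
  k=1: a=8, p=41, q=8
  k=2: a=2, p=87, q=17

87/17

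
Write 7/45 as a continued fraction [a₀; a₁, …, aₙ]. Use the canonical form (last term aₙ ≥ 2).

[0; 6, 2, 3]

7 = 0*45 + 7
45 = 6*7 + 3
7 = 2*3 + 1
3 = 3*1 + 0  (stop)
So 7/45 = [0; 6, 2, 3].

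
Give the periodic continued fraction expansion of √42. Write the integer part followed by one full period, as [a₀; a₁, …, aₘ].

a₀ = ⌊√42⌋ = 6.
With m₀=0, d₀=1 and mₖ₊₁ = dₖaₖ − mₖ, dₖ₊₁ = (n − mₖ₊₁²)/dₖ, aₖ₊₁ = ⌊(a₀+mₖ₊₁)/dₖ₊₁⌋:
  k=1: m=6, d=6, a=2
  k=2: m=6, d=1, a=12
d=1 and a=2a₀=12 at k=2, so the next step gives (m, d) = (6, 6) again — its k=1 value — and the period has length 2.

[6; 2, 12]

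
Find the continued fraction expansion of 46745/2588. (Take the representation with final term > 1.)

[18; 16, 13, 2, 2, 2]

46745 = 18×2588 + 161
2588 = 16×161 + 12
161 = 13×12 + 5
12 = 2×5 + 2
5 = 2×2 + 1
2 = 2×1 + 0  (stop)
So 46745/2588 = [18; 16, 13, 2, 2, 2].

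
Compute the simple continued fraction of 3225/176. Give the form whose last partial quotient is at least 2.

[18; 3, 11, 2, 2]

3225 = 18*176 + 57
176 = 3*57 + 5
57 = 11*5 + 2
5 = 2*2 + 1
2 = 2*1 + 0  (stop)
So 3225/176 = [18; 3, 11, 2, 2].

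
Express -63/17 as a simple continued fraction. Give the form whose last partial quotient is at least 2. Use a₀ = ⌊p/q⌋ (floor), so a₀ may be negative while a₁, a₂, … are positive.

-63 = -4×17 + 5
17 = 3×5 + 2
5 = 2×2 + 1
2 = 2×1 + 0  (stop)
So -63/17 = [-4; 3, 2, 2].

[-4; 3, 2, 2]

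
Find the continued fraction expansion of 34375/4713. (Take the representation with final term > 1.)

[7; 3, 2, 2, 7, 12, 3]

34375 = 7·4713 + 1384
4713 = 3·1384 + 561
1384 = 2·561 + 262
561 = 2·262 + 37
262 = 7·37 + 3
37 = 12·3 + 1
3 = 3·1 + 0  (stop)
So 34375/4713 = [7; 3, 2, 2, 7, 12, 3].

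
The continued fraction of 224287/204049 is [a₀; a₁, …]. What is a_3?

7

224287 = 1·204049 + 20238   →  a_0 = 1
204049 = 10·20238 + 1669   →  a_1 = 10
20238 = 12·1669 + 210   →  a_2 = 12
1669 = 7·210 + 199   →  a_3 = 7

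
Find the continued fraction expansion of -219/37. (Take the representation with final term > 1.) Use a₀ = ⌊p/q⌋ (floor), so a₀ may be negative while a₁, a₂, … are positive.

[-6; 12, 3]

-219 = -6*37 + 3
37 = 12*3 + 1
3 = 3*1 + 0  (stop)
So -219/37 = [-6; 12, 3].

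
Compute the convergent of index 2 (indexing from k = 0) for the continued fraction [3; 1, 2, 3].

11/3

Using pₖ = aₖpₖ₋₁ + pₖ₋₂, qₖ = aₖqₖ₋₁ + qₖ₋₂ (with p₋₁=1, p₋₂=0, q₋₁=0, q₋₂=1):
  k=0: a=3, p=3, q=1
  k=1: a=1, p=4, q=1
  k=2: a=2, p=11, q=3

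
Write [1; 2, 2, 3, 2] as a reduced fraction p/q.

55/39

Fold from the inside: start with 2/1.
  3 + 1/2 = 7/2
  2 + 2/7 = 16/7
  2 + 7/16 = 39/16
  1 + 16/39 = 55/39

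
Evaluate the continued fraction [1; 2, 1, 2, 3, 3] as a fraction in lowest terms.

Using pₖ = aₖpₖ₋₁ + pₖ₋₂ and qₖ = aₖqₖ₋₁ + qₖ₋₂:
  k=0: a=1, p=1, q=1
  k=1: a=2, p=3, q=2
  k=2: a=1, p=4, q=3
  k=3: a=2, p=11, q=8
  k=4: a=3, p=37, q=27
  k=5: a=3, p=122, q=89

122/89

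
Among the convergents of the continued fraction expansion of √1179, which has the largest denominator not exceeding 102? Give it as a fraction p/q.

√1179 = [34; 2, 1, 33, 1, 2, 68, …] (period length 6).
Convergents:
  p_0/q_0 = 34/1
  p_1/q_1 = 69/2
  p_2/q_2 = 103/3
  p_3/q_3 = 3468/101
  p_4/q_4 = 3571/104
q_3 = 101 ≤ 102 < 104 = q_4, so the answer is 3468/101.

3468/101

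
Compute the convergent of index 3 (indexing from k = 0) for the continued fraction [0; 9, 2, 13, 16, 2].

27/256

Using pₖ = aₖpₖ₋₁ + pₖ₋₂, qₖ = aₖqₖ₋₁ + qₖ₋₂ (with p₋₁=1, p₋₂=0, q₋₁=0, q₋₂=1):
  k=0: a=0, p=0, q=1
  k=1: a=9, p=1, q=9
  k=2: a=2, p=2, q=19
  k=3: a=13, p=27, q=256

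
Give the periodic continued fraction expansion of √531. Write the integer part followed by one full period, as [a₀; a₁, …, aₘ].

a₀ = ⌊√531⌋ = 23.
With m₀=0, d₀=1 and mₖ₊₁ = dₖaₖ − mₖ, dₖ₊₁ = (n − mₖ₊₁²)/dₖ, aₖ₊₁ = ⌊(a₀+mₖ₊₁)/dₖ₊₁⌋:
  k=1: m=23, d=2, a=23
  k=2: m=23, d=1, a=46
d=1 and a=2a₀=46 at k=2, so the next step gives (m, d) = (23, 2) again — its k=1 value — and the period has length 2.

[23; 23, 46]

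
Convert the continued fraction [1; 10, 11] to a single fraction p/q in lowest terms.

Using pₖ = aₖpₖ₋₁ + pₖ₋₂ and qₖ = aₖqₖ₋₁ + qₖ₋₂:
  k=0: a=1, p=1, q=1
  k=1: a=10, p=11, q=10
  k=2: a=11, p=122, q=111

122/111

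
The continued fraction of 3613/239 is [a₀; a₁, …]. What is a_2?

3613 = 15·239 + 28   →  a_0 = 15
239 = 8·28 + 15   →  a_1 = 8
28 = 1·15 + 13   →  a_2 = 1

1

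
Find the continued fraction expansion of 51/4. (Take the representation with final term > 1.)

51 = 12*4 + 3
4 = 1*3 + 1
3 = 3*1 + 0  (stop)
So 51/4 = [12; 1, 3].

[12; 1, 3]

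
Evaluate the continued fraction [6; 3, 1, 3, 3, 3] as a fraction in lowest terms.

1015/162

Fold from the inside: start with 3/1.
  3 + 1/3 = 10/3
  3 + 3/10 = 33/10
  1 + 10/33 = 43/33
  3 + 33/43 = 162/43
  6 + 43/162 = 1015/162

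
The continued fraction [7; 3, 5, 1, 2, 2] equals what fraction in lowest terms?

929/127

Using pₖ = aₖpₖ₋₁ + pₖ₋₂ and qₖ = aₖqₖ₋₁ + qₖ₋₂:
  k=0: a=7, p=7, q=1
  k=1: a=3, p=22, q=3
  k=2: a=5, p=117, q=16
  k=3: a=1, p=139, q=19
  k=4: a=2, p=395, q=54
  k=5: a=2, p=929, q=127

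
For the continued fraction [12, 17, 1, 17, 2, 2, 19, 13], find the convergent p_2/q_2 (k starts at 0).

Using pₖ = aₖpₖ₋₁ + pₖ₋₂, qₖ = aₖqₖ₋₁ + qₖ₋₂ (with p₋₁=1, p₋₂=0, q₋₁=0, q₋₂=1):
  k=0: a=12, p=12, q=1
  k=1: a=17, p=205, q=17
  k=2: a=1, p=217, q=18

217/18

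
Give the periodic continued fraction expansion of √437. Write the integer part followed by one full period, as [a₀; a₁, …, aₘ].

[20; 1, 9, 2, 9, 1, 40]

a₀ = ⌊√437⌋ = 20.
With m₀=0, d₀=1 and mₖ₊₁ = dₖaₖ − mₖ, dₖ₊₁ = (n − mₖ₊₁²)/dₖ, aₖ₊₁ = ⌊(a₀+mₖ₊₁)/dₖ₊₁⌋:
  k=1: m=20, d=37, a=1
  k=2: m=17, d=4, a=9
  k=3: m=19, d=19, a=2
  k=4: m=19, d=4, a=9
  k=5: m=17, d=37, a=1
  k=6: m=20, d=1, a=40
d=1 and a=2a₀=40 at k=6, so the next step gives (m, d) = (20, 37) again — its k=1 value — and the period has length 6.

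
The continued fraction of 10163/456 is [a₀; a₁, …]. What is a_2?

2

10163 = 22·456 + 131   →  a_0 = 22
456 = 3·131 + 63   →  a_1 = 3
131 = 2·63 + 5   →  a_2 = 2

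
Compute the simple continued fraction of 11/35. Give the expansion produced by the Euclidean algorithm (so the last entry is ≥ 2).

11 = 0*35 + 11
35 = 3*11 + 2
11 = 5*2 + 1
2 = 2*1 + 0  (stop)
So 11/35 = [0; 3, 5, 2].

[0; 3, 5, 2]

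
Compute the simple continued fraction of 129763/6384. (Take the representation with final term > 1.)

[20; 3, 15, 2, 3, 19]

129763 = 20×6384 + 2083
6384 = 3×2083 + 135
2083 = 15×135 + 58
135 = 2×58 + 19
58 = 3×19 + 1
19 = 19×1 + 0  (stop)
So 129763/6384 = [20; 3, 15, 2, 3, 19].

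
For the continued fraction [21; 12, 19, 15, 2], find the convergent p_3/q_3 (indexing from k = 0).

Using pₖ = aₖpₖ₋₁ + pₖ₋₂, qₖ = aₖqₖ₋₁ + qₖ₋₂ (with p₋₁=1, p₋₂=0, q₋₁=0, q₋₂=1):
  k=0: a=21, p=21, q=1
  k=1: a=12, p=253, q=12
  k=2: a=19, p=4828, q=229
  k=3: a=15, p=72673, q=3447

72673/3447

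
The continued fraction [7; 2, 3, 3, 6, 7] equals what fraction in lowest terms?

Fold from the inside: start with 7/1.
  6 + 1/7 = 43/7
  3 + 7/43 = 136/43
  3 + 43/136 = 451/136
  2 + 136/451 = 1038/451
  7 + 451/1038 = 7717/1038

7717/1038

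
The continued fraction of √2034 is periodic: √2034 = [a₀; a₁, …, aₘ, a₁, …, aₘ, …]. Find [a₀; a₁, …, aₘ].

[45; 10, 90]

a₀ = ⌊√2034⌋ = 45.
With m₀=0, d₀=1 and mₖ₊₁ = dₖaₖ − mₖ, dₖ₊₁ = (n − mₖ₊₁²)/dₖ, aₖ₊₁ = ⌊(a₀+mₖ₊₁)/dₖ₊₁⌋:
  k=1: m=45, d=9, a=10
  k=2: m=45, d=1, a=90
d=1 and a=2a₀=90 at k=2, so the next step gives (m, d) = (45, 9) again — its k=1 value — and the period has length 2.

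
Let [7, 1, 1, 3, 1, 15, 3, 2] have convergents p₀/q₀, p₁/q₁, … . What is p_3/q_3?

Using pₖ = aₖpₖ₋₁ + pₖ₋₂, qₖ = aₖqₖ₋₁ + qₖ₋₂ (with p₋₁=1, p₋₂=0, q₋₁=0, q₋₂=1):
  k=0: a=7, p=7, q=1
  k=1: a=1, p=8, q=1
  k=2: a=1, p=15, q=2
  k=3: a=3, p=53, q=7

53/7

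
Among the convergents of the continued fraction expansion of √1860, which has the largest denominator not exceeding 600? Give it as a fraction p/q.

15871/368

√1860 = [43; 7, 1, 4, 1, 7, 86, …] (period length 6).
Convergents:
  p_0/q_0 = 43/1
  p_1/q_1 = 302/7
  p_2/q_2 = 345/8
  p_3/q_3 = 1682/39
  p_4/q_4 = 2027/47
  p_5/q_5 = 15871/368
  p_6/q_6 = 1366933/31695
q_5 = 368 ≤ 600 < 31695 = q_6, so the answer is 15871/368.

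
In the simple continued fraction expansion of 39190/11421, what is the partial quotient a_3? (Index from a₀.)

6

39190 = 3·11421 + 4927   →  a_0 = 3
11421 = 2·4927 + 1567   →  a_1 = 2
4927 = 3·1567 + 226   →  a_2 = 3
1567 = 6·226 + 211   →  a_3 = 6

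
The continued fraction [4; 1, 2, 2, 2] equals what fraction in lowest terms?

80/17

Using pₖ = aₖpₖ₋₁ + pₖ₋₂ and qₖ = aₖqₖ₋₁ + qₖ₋₂:
  k=0: a=4, p=4, q=1
  k=1: a=1, p=5, q=1
  k=2: a=2, p=14, q=3
  k=3: a=2, p=33, q=7
  k=4: a=2, p=80, q=17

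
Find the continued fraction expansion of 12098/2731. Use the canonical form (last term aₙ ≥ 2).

12098 = 4·2731 + 1174
2731 = 2·1174 + 383
1174 = 3·383 + 25
383 = 15·25 + 8
25 = 3·8 + 1
8 = 8·1 + 0  (stop)
So 12098/2731 = [4; 2, 3, 15, 3, 8].

[4; 2, 3, 15, 3, 8]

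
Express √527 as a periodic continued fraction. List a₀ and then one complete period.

a₀ = ⌊√527⌋ = 22.
With m₀=0, d₀=1 and mₖ₊₁ = dₖaₖ − mₖ, dₖ₊₁ = (n − mₖ₊₁²)/dₖ, aₖ₊₁ = ⌊(a₀+mₖ₊₁)/dₖ₊₁⌋:
  k=1: m=22, d=43, a=1
  k=2: m=21, d=2, a=21
  k=3: m=21, d=43, a=1
  k=4: m=22, d=1, a=44
d=1 and a=2a₀=44 at k=4, so the next step gives (m, d) = (22, 43) again — its k=1 value — and the period has length 4.

[22; 1, 21, 1, 44]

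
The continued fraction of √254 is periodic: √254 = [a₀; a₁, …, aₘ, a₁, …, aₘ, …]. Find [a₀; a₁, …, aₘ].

[15; 1, 14, 1, 30]

a₀ = ⌊√254⌋ = 15.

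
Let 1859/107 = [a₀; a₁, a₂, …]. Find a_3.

2

1859 = 17·107 + 40   →  a_0 = 17
107 = 2·40 + 27   →  a_1 = 2
40 = 1·27 + 13   →  a_2 = 1
27 = 2·13 + 1   →  a_3 = 2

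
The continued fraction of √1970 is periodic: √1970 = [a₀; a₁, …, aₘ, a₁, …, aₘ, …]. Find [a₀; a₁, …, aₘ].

a₀ = ⌊√1970⌋ = 44.
With m₀=0, d₀=1 and mₖ₊₁ = dₖaₖ − mₖ, dₖ₊₁ = (n − mₖ₊₁²)/dₖ, aₖ₊₁ = ⌊(a₀+mₖ₊₁)/dₖ₊₁⌋:
  k=1: m=44, d=34, a=2
  k=2: m=24, d=41, a=1
  k=3: m=17, d=41, a=1
  k=4: m=24, d=34, a=2
  k=5: m=44, d=1, a=88
d=1 and a=2a₀=88 at k=5, so the next step gives (m, d) = (44, 34) again — its k=1 value — and the period has length 5.

[44; 2, 1, 1, 2, 88]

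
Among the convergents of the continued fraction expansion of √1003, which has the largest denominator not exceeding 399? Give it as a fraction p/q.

9026/285

√1003 = [31; 1, 2, 31, 2, 1, 62, …] (period length 6).
Convergents:
  p_0/q_0 = 31/1
  p_1/q_1 = 32/1
  p_2/q_2 = 95/3
  p_3/q_3 = 2977/94
  p_4/q_4 = 6049/191
  p_5/q_5 = 9026/285
  p_6/q_6 = 565661/17861
q_5 = 285 ≤ 399 < 17861 = q_6, so the answer is 9026/285.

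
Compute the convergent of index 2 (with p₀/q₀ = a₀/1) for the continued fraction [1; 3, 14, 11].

Using pₖ = aₖpₖ₋₁ + pₖ₋₂, qₖ = aₖqₖ₋₁ + qₖ₋₂ (with p₋₁=1, p₋₂=0, q₋₁=0, q₋₂=1):
  k=0: a=1, p=1, q=1
  k=1: a=3, p=4, q=3
  k=2: a=14, p=57, q=43

57/43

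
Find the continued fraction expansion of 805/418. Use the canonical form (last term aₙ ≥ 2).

[1; 1, 12, 2, 15]

805 = 1×418 + 387
418 = 1×387 + 31
387 = 12×31 + 15
31 = 2×15 + 1
15 = 15×1 + 0  (stop)
So 805/418 = [1; 1, 12, 2, 15].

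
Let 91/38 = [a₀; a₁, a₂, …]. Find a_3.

91 = 2·38 + 15   →  a_0 = 2
38 = 2·15 + 8   →  a_1 = 2
15 = 1·8 + 7   →  a_2 = 1
8 = 1·7 + 1   →  a_3 = 1

1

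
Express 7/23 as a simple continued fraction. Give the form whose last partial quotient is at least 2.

7 = 0×23 + 7
23 = 3×7 + 2
7 = 3×2 + 1
2 = 2×1 + 0  (stop)
So 7/23 = [0; 3, 3, 2].

[0; 3, 3, 2]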